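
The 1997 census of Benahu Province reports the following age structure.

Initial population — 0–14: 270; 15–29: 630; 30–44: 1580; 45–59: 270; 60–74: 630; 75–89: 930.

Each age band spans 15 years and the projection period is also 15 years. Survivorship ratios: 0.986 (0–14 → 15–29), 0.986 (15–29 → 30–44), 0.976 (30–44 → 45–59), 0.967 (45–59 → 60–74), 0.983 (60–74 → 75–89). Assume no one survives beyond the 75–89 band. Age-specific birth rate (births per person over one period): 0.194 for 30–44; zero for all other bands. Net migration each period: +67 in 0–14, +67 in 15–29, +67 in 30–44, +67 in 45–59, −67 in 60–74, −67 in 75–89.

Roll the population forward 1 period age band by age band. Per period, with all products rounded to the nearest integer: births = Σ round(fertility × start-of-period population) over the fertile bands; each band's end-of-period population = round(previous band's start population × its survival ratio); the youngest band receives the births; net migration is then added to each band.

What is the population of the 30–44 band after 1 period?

(Bands numbered youngest = 1 to oldest = 6.)
After projecting period 1:
Births: 1580 × 0.194 = 307
Band 2: 270 × 0.986 = 266
Band 3: 630 × 0.986 = 621
Band 4: 1580 × 0.976 = 1542
Band 5: 270 × 0.967 = 261
Band 6: 630 × 0.983 = 619
Net migration: Band 1 + 67 → 374; Band 2 + 67 → 333; Band 3 + 67 → 688; Band 4 + 67 → 1609; Band 5 − 67 → 194; Band 6 − 67 → 552
Population now: 0–14=374, 15–29=333, 30–44=688, 45–59=1609, 60–74=194, 75–89=552

688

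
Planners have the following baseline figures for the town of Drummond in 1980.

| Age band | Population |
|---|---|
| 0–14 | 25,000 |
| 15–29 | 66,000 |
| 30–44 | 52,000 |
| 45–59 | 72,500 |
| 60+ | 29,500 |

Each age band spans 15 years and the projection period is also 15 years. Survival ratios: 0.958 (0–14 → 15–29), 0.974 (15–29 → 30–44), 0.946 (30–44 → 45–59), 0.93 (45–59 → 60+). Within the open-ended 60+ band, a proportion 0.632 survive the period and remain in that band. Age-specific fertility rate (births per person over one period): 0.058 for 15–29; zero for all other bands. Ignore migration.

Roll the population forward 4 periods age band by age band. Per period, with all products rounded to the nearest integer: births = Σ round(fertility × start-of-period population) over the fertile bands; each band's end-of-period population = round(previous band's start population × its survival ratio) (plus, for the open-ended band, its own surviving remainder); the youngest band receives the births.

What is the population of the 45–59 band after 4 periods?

3379

After projecting period 1:
Births: 66000 * 0.058 = 3828
15–29: 25000 * 0.958 = 23950
30–44: 66000 * 0.974 = 64284
45–59: 52000 * 0.946 = 49192
60+: 72500 * 0.93 + 29500 * 0.632 = 67425 + 18644 = 86069
End of period: [3828, 23950, 64284, 49192, 86069]
After projecting period 2:
Births: 23950 * 0.058 = 1389
15–29: 3828 * 0.958 = 3667
30–44: 23950 * 0.974 = 23327
45–59: 64284 * 0.946 = 60813
60+: 49192 * 0.93 + 86069 * 0.632 = 45749 + 54396 = 100145
End of period: [1389, 3667, 23327, 60813, 100145]
After projecting period 3:
Births: 3667 * 0.058 = 213
15–29: 1389 * 0.958 = 1331
30–44: 3667 * 0.974 = 3572
45–59: 23327 * 0.946 = 22067
60+: 60813 * 0.93 + 100145 * 0.632 = 56556 + 63292 = 119848
End of period: [213, 1331, 3572, 22067, 119848]
After projecting period 4:
Births: 1331 * 0.058 = 77
15–29: 213 * 0.958 = 204
30–44: 1331 * 0.974 = 1296
45–59: 3572 * 0.946 = 3379
60+: 22067 * 0.93 + 119848 * 0.632 = 20522 + 75744 = 96266
End of period: [77, 204, 1296, 3379, 96266]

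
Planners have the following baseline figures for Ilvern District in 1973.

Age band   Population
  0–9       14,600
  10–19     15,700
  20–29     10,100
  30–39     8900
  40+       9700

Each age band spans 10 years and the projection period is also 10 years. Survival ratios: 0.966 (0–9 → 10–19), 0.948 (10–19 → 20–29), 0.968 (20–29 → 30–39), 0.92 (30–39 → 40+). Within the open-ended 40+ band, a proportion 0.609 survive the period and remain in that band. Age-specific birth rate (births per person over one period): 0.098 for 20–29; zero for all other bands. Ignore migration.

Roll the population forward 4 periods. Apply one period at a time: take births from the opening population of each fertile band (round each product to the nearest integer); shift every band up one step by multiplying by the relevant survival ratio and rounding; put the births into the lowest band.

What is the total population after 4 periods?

30067

[period 1]
Births: 10100 * 0.098 = 990
10–19: 14600 * 0.966 = 14104
20–29: 15700 * 0.948 = 14884
30–39: 10100 * 0.968 = 9777
40+: 8900 * 0.92 + 9700 * 0.609 = 8188 + 5907 = 14095
End of period: [990, 14104, 14884, 9777, 14095]
[period 2]
Births: 14884 * 0.098 = 1459
10–19: 990 * 0.966 = 956
20–29: 14104 * 0.948 = 13371
30–39: 14884 * 0.968 = 14408
40+: 9777 * 0.92 + 14095 * 0.609 = 8995 + 8584 = 17579
End of period: [1459, 956, 13371, 14408, 17579]
[period 3]
Births: 13371 * 0.098 = 1310
10–19: 1459 * 0.966 = 1409
20–29: 956 * 0.948 = 906
30–39: 13371 * 0.968 = 12943
40+: 14408 * 0.92 + 17579 * 0.609 = 13255 + 10706 = 23961
End of period: [1310, 1409, 906, 12943, 23961]
[period 4]
Births: 906 * 0.098 = 89
10–19: 1310 * 0.966 = 1265
20–29: 1409 * 0.948 = 1336
30–39: 906 * 0.968 = 877
40+: 12943 * 0.92 + 23961 * 0.609 = 11908 + 14592 = 26500
End of period: [89, 1265, 1336, 877, 26500]
Total after period 4: 89 + 1265 + 1336 + 877 + 26500 = 30067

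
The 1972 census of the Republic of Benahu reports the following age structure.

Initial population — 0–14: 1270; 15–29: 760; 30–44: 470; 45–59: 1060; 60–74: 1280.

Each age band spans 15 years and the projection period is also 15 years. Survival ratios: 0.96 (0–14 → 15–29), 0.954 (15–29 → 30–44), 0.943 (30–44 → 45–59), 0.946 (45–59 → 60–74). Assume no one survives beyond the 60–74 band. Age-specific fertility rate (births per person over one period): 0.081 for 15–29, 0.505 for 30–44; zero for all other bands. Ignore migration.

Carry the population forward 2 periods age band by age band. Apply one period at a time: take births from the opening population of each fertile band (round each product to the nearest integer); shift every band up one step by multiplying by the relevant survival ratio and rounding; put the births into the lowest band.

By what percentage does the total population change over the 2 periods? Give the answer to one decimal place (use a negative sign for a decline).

-37.6

Period 1:
Births: 760 × 0.081 = 62 ; 470 × 0.505 = 237 ⇒ total 299
15–29: 1270 × 0.96 = 1219
30–44: 760 × 0.954 = 725
45–59: 470 × 0.943 = 443
60–74: 1060 × 0.946 = 1003
Population now: 0–14=299, 15–29=1219, 30–44=725, 45–59=443, 60–74=1003
Period 2:
Births: 1219 × 0.081 = 99 ; 725 × 0.505 = 366 ⇒ total 465
15–29: 299 × 0.96 = 287
30–44: 1219 × 0.954 = 1163
45–59: 725 × 0.943 = 684
60–74: 443 × 0.946 = 419
Population now: 0–14=465, 15–29=287, 30–44=1163, 45–59=684, 60–74=419
Total: 4840 → 3018; change = -1822; percentage change = -37.6%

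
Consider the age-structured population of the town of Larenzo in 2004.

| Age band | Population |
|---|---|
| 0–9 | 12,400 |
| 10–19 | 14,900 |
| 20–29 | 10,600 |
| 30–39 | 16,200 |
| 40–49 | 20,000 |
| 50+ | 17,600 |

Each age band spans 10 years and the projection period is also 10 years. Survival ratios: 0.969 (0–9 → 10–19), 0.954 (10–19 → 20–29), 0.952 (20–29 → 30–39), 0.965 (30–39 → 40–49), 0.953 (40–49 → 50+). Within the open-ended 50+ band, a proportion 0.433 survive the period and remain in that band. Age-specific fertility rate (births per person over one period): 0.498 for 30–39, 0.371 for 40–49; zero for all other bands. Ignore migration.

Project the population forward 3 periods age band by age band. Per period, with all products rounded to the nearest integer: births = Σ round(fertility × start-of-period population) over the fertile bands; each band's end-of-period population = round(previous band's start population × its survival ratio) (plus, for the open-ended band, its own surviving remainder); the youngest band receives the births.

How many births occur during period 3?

10352

Period 1.
Births: 16200 * 0.498 = 8068 ; 20000 * 0.371 = 7420 ⇒ total 15488
10–19: 12400 * 0.969 = 12016
20–29: 14900 * 0.954 = 14215
30–39: 10600 * 0.952 = 10091
40–49: 16200 * 0.965 = 15633
50+: 20000 * 0.953 + 17600 * 0.433 = 19060 + 7621 = 26681
Population now: 0–9=15488, 10–19=12016, 20–29=14215, 30–39=10091, 40–49=15633, 50+=26681
Period 2.
Births: 10091 * 0.498 = 5025 ; 15633 * 0.371 = 5800 ⇒ total 10825
10–19: 15488 * 0.969 = 15008
20–29: 12016 * 0.954 = 11463
30–39: 14215 * 0.952 = 13533
40–49: 10091 * 0.965 = 9738
50+: 15633 * 0.953 + 26681 * 0.433 = 14898 + 11553 = 26451
Population now: 0–9=10825, 10–19=15008, 20–29=11463, 30–39=13533, 40–49=9738, 50+=26451
Period 3.
Births: 13533 * 0.498 = 6739 ; 9738 * 0.371 = 3613 ⇒ total 10352
10–19: 10825 * 0.969 = 10489
20–29: 15008 * 0.954 = 14318
30–39: 11463 * 0.952 = 10913
40–49: 13533 * 0.965 = 13059
50+: 9738 * 0.953 + 26451 * 0.433 = 9280 + 11453 = 20733
Population now: 0–9=10352, 10–19=10489, 20–29=14318, 30–39=10913, 40–49=13059, 50+=20733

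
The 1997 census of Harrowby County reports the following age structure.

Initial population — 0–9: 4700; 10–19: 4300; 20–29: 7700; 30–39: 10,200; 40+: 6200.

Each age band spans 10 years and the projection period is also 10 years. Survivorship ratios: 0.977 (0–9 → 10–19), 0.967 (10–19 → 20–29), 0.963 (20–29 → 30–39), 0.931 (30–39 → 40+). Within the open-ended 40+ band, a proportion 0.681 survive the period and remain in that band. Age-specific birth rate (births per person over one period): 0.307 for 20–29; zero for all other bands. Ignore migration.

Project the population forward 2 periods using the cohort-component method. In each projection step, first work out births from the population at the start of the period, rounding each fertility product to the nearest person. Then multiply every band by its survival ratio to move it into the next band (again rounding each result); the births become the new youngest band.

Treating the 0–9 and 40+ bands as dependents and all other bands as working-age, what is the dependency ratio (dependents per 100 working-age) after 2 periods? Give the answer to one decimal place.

162.9

Period 1.
Births: 7700 * 0.307 = 2364
10–19: 4700 * 0.977 = 4592
20–29: 4300 * 0.967 = 4158
30–39: 7700 * 0.963 = 7415
40+: 10200 * 0.931 + 6200 * 0.681 = 9496 + 4222 = 13718
Giving 2364 / 4592 / 4158 / 7415 / 13718.
Period 2.
Births: 4158 * 0.307 = 1277
10–19: 2364 * 0.977 = 2310
20–29: 4592 * 0.967 = 4440
30–39: 4158 * 0.963 = 4004
40+: 7415 * 0.931 + 13718 * 0.681 = 6903 + 9342 = 16245
Giving 1277 / 2310 / 4440 / 4004 / 16245.
Dependents (band 0–9 + band 40+) = 1277 + 16245 = 17522; working-age = 10754; ratio = 17522/10754 × 100 = 162.9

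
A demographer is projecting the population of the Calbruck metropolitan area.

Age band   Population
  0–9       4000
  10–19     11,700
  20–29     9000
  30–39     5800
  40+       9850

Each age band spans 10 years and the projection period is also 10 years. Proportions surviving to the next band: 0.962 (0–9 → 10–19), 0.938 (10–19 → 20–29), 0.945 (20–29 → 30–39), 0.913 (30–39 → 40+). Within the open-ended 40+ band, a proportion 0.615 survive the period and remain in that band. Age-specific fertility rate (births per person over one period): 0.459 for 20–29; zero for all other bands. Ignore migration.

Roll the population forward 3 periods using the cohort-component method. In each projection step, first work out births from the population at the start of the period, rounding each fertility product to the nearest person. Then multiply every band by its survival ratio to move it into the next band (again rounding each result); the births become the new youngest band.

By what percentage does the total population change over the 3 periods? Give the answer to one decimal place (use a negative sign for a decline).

-20.2

Period 1.
Births: 9000 * 0.459 = 4131
10–19: 4000 * 0.962 = 3848
20–29: 11700 * 0.938 = 10975
30–39: 9000 * 0.945 = 8505
40+: 5800 * 0.913 + 9850 * 0.615 = 5295 + 6058 = 11353
Population now: 0–9=4131, 10–19=3848, 20–29=10975, 30–39=8505, 40+=11353
Period 2.
Births: 10975 * 0.459 = 5038
10–19: 4131 * 0.962 = 3974
20–29: 3848 * 0.938 = 3609
30–39: 10975 * 0.945 = 10371
40+: 8505 * 0.913 + 11353 * 0.615 = 7765 + 6982 = 14747
Population now: 0–9=5038, 10–19=3974, 20–29=3609, 30–39=10371, 40+=14747
Period 3.
Births: 3609 * 0.459 = 1657
10–19: 5038 * 0.962 = 4847
20–29: 3974 * 0.938 = 3728
30–39: 3609 * 0.945 = 3411
40+: 10371 * 0.913 + 14747 * 0.615 = 9469 + 9069 = 18538
Population now: 0–9=1657, 10–19=4847, 20–29=3728, 30–39=3411, 40+=18538
Total: 40350 → 32181; change = -8169; percentage change = -20.2%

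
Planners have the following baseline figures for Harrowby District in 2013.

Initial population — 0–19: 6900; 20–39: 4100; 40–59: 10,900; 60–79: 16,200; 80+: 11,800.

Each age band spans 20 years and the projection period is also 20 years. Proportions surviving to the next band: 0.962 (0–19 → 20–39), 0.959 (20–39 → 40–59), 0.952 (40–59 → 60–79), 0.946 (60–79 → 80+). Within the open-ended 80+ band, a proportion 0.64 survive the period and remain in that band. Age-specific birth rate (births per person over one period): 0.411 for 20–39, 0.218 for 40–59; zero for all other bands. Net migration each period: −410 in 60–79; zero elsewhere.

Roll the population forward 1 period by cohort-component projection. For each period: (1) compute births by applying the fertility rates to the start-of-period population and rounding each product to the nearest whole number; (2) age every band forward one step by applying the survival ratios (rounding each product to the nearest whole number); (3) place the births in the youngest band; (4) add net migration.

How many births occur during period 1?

4061

Numbering the bands 1..5 from youngest to oldest:
[period 1]
Births: 4100 × 0.411 = 1685, 10900 × 0.218 = 2376 → total 4061
Band 2: 6900 × 0.962 = 6638
Band 3: 4100 × 0.959 = 3932
Band 4: 10900 × 0.952 = 10377
Band 5: 16200 × 0.946 + 11800 × 0.64 = 15325 + 7552 = 22877
Net migration: Band 4 − 410 → 9967
End of period: [4061, 6638, 3932, 9967, 22877]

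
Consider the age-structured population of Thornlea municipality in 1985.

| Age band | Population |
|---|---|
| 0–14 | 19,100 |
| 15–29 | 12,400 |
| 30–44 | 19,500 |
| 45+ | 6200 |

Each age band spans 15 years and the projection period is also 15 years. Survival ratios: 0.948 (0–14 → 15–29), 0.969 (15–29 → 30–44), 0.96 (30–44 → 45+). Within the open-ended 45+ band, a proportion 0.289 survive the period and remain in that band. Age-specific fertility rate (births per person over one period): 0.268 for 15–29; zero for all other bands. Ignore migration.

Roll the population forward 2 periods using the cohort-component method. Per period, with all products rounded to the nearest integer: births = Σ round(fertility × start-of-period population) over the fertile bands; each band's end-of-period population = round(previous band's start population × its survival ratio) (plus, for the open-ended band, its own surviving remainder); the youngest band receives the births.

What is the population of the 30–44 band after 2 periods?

Period 1:
Births: 12400 * 0.268 = 3323
15–29: 19100 * 0.948 = 18107
30–44: 12400 * 0.969 = 12016
45+: 19500 * 0.96 + 6200 * 0.289 = 18720 + 1792 = 20512
→ [3323, 18107, 12016, 20512]
Period 2:
Births: 18107 * 0.268 = 4853
15–29: 3323 * 0.948 = 3150
30–44: 18107 * 0.969 = 17546
45+: 12016 * 0.96 + 20512 * 0.289 = 11535 + 5928 = 17463
→ [4853, 3150, 17546, 17463]

17546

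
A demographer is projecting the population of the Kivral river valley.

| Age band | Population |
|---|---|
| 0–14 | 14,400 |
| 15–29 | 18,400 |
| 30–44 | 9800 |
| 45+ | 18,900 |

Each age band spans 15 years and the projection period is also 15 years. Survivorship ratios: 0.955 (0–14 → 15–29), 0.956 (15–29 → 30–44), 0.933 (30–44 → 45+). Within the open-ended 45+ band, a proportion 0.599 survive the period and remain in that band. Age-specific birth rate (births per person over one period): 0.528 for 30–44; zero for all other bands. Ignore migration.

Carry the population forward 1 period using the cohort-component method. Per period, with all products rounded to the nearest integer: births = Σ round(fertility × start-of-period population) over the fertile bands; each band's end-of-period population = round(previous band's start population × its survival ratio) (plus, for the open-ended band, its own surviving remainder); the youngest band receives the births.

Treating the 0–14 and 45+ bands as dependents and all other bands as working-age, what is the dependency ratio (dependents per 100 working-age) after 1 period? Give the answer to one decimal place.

Let band 1 be 0–14 through band 4 = 45+.
After projecting period 1:
Births: 9800 × 0.528 = 5174
Band 2: 14400 × 0.955 = 13752
Band 3: 18400 × 0.956 = 17590
Band 4: 9800 × 0.933 + 18900 × 0.599 = 9143 + 11321 = 20464
Population now: 0–14=5174, 15–29=13752, 30–44=17590, 45+=20464
Dependents (band 0–14 + band 45+) = 5174 + 20464 = 25638; working-age = 31342; ratio = 25638/31342 × 100 = 81.8

81.8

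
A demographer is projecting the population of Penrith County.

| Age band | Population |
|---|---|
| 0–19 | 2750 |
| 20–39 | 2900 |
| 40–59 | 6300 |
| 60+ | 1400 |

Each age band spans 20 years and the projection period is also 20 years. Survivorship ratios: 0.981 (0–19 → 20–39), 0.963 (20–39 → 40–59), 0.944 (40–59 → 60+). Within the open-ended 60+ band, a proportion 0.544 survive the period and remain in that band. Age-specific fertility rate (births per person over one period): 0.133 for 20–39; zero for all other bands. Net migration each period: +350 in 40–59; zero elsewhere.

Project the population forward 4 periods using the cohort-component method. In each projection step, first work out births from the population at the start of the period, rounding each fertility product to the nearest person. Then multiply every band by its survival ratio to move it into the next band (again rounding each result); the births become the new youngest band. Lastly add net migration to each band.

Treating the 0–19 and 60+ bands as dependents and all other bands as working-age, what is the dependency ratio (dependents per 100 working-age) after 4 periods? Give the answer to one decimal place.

568.3

— Period 1 —
Births: 2900 × 0.133 = 386
20–39: 2750 × 0.981 = 2698
40–59: 2900 × 0.963 = 2793
60+: 6300 × 0.944 + 1400 × 0.544 = 5947 + 762 = 6709
Net migration: 40–59 + 350 → 3143
Giving 386 / 2698 / 3143 / 6709.
— Period 2 —
Births: 2698 × 0.133 = 359
20–39: 386 × 0.981 = 379
40–59: 2698 × 0.963 = 2598
60+: 3143 × 0.944 + 6709 × 0.544 = 2967 + 3650 = 6617
Net migration: 40–59 + 350 → 2948
Giving 359 / 379 / 2948 / 6617.
— Period 3 —
Births: 379 × 0.133 = 50
20–39: 359 × 0.981 = 352
40–59: 379 × 0.963 = 365
60+: 2948 × 0.944 + 6617 × 0.544 = 2783 + 3600 = 6383
Net migration: 40–59 + 350 → 715
Giving 50 / 352 / 715 / 6383.
— Period 4 —
Births: 352 × 0.133 = 47
20–39: 50 × 0.981 = 49
40–59: 352 × 0.963 = 339
60+: 715 × 0.944 + 6383 × 0.544 = 675 + 3472 = 4147
Net migration: 40–59 + 350 → 689
Giving 47 / 49 / 689 / 4147.
Dependents (band 0–19 + band 60+) = 47 + 4147 = 4194; working-age = 738; ratio = 4194/738 × 100 = 568.3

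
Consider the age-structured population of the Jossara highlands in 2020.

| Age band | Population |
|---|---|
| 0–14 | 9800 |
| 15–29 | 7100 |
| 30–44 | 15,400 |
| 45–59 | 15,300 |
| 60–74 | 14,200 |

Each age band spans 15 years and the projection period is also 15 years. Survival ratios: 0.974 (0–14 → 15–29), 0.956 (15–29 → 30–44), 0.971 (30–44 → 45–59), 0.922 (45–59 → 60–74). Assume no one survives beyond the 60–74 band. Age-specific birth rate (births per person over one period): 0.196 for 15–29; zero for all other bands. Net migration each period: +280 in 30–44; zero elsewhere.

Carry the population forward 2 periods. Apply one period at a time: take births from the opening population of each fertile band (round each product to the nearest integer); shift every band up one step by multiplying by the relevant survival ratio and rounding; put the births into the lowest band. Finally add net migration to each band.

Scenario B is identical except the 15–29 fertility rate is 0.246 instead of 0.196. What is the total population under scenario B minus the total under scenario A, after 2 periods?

(Bands numbered youngest = 1 to oldest = 5.)
After projecting period 1:
Births: 7100 * 0.196 = 1392
Band 2: 9800 * 0.974 = 9545
Band 3: 7100 * 0.956 = 6788
Band 4: 15400 * 0.971 = 14953
Band 5: 15300 * 0.922 = 14107
Net migration: Band 3 + 280 → 7068
Population now: 0–14=1392, 15–29=9545, 30–44=7068, 45–59=14953, 60–74=14107
After projecting period 2:
Births: 9545 * 0.196 = 1871
Band 2: 1392 * 0.974 = 1356
Band 3: 9545 * 0.956 = 9125
Band 4: 7068 * 0.971 = 6863
Band 5: 14953 * 0.922 = 13787
Net migration: Band 3 + 280 → 9405
Population now: 0–14=1871, 15–29=1356, 30–44=9405, 45–59=6863, 60–74=13787
Scenario A total after 2 periods: 33282
Scenario B projection —
After projecting period 1:
Births: 7100 * 0.246 = 1747
Band 2: 9800 * 0.974 = 9545
Band 3: 7100 * 0.956 = 6788
Band 4: 15400 * 0.971 = 14953
Band 5: 15300 * 0.922 = 14107
Net migration: Band 3 + 280 → 7068
Population now: 0–14=1747, 15–29=9545, 30–44=7068, 45–59=14953, 60–74=14107
After projecting period 2:
Births: 9545 * 0.246 = 2348
Band 2: 1747 * 0.974 = 1702
Band 3: 9545 * 0.956 = 9125
Band 4: 7068 * 0.971 = 6863
Band 5: 14953 * 0.922 = 13787
Net migration: Band 3 + 280 → 9405
Population now: 0–14=2348, 15–29=1702, 30–44=9405, 45–59=6863, 60–74=13787
Scenario B total after 2 periods: 34105
Difference B − A = 34105 − 33282 = 823

823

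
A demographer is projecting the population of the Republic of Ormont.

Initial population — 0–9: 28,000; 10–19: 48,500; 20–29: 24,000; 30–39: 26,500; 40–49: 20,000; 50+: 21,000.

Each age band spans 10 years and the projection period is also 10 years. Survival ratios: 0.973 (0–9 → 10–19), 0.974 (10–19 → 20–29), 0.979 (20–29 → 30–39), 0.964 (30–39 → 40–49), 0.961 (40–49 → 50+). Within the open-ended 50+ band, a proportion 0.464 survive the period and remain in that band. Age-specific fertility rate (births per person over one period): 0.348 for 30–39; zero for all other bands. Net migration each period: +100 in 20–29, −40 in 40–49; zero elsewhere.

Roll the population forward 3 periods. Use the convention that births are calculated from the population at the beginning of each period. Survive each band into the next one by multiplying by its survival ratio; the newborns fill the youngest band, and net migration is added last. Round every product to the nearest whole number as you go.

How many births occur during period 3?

16128

Numbering the groups 1..6 from youngest to oldest:
Period 1:
Births: 26500 × 0.348 = 9222
Group 2: 28000 × 0.973 = 27244
Group 3: 48500 × 0.974 = 47239
Group 4: 24000 × 0.979 = 23496
Group 5: 26500 × 0.964 = 25546
Group 6: 20000 × 0.961 + 21000 × 0.464 = 19220 + 9744 = 28964
Net migration: Group 3 + 100 → 47339; Group 5 − 40 → 25506
End of period: [9222, 27244, 47339, 23496, 25506, 28964]
Period 2:
Births: 23496 × 0.348 = 8177
Group 2: 9222 × 0.973 = 8973
Group 3: 27244 × 0.974 = 26536
Group 4: 47339 × 0.979 = 46345
Group 5: 23496 × 0.964 = 22650
Group 6: 25506 × 0.961 + 28964 × 0.464 = 24511 + 13439 = 37950
Net migration: Group 3 + 100 → 26636; Group 5 − 40 → 22610
End of period: [8177, 8973, 26636, 46345, 22610, 37950]
Period 3:
Births: 46345 × 0.348 = 16128
Group 2: 8177 × 0.973 = 7956
Group 3: 8973 × 0.974 = 8740
Group 4: 26636 × 0.979 = 26077
Group 5: 46345 × 0.964 = 44677
Group 6: 22610 × 0.961 + 37950 × 0.464 = 21728 + 17609 = 39337
Net migration: Group 3 + 100 → 8840; Group 5 − 40 → 44637
End of period: [16128, 7956, 8840, 26077, 44637, 39337]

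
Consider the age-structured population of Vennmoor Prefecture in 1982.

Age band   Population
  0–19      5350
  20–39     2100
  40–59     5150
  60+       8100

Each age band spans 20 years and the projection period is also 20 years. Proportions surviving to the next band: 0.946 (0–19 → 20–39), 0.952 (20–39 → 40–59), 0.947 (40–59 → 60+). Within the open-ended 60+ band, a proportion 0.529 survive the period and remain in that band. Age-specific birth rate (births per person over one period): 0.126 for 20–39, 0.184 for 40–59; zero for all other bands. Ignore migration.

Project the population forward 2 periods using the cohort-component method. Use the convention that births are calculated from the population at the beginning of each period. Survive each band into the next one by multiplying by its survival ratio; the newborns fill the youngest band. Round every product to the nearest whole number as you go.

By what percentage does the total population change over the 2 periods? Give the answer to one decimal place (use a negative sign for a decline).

-33.8

Let band 1 be 0–19 through band 4 = 60+.
[period 1]
Births: 2100 × 0.126 = 265 ; 5150 × 0.184 = 948 → total 1213
Band 2: 5350 × 0.946 = 5061
Band 3: 2100 × 0.952 = 1999
Band 4: 5150 × 0.947 + 8100 × 0.529 = 4877 + 4285 = 9162
End of period: [1213, 5061, 1999, 9162]
[period 2]
Births: 5061 × 0.126 = 638 ; 1999 × 0.184 = 368 → total 1006
Band 2: 1213 × 0.946 = 1147
Band 3: 5061 × 0.952 = 4818
Band 4: 1999 × 0.947 + 9162 × 0.529 = 1893 + 4847 = 6740
End of period: [1006, 1147, 4818, 6740]
Total: 20700 → 13711; change = -6989; percentage change = -33.8%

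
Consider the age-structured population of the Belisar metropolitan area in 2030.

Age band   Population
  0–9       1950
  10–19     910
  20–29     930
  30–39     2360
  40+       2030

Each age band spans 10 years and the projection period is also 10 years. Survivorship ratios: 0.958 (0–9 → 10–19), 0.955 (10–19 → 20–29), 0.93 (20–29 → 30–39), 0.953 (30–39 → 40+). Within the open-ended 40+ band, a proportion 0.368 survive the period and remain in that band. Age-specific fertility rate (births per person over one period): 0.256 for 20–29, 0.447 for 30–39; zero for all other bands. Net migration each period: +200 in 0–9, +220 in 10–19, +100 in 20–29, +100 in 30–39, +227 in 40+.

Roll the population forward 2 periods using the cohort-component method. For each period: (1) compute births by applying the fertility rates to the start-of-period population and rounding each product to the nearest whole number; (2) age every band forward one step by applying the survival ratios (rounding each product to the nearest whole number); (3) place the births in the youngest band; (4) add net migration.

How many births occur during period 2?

679

Call the bands 1 to 5, youngest first.
Period 1:
Births: 930 × 0.256 = 238, 2360 × 0.447 = 1055 ⇒ total 1293
Band 2: 1950 × 0.958 = 1868
Band 3: 910 × 0.955 = 869
Band 4: 930 × 0.93 = 865
Band 5: 2360 × 0.953 + 2030 × 0.368 = 2249 + 747 = 2996
Net migration: Band 1 + 200 → 1493; Band 2 + 220 → 2088; Band 3 + 100 → 969; Band 4 + 100 → 965; Band 5 + 227 → 3223
End of period: [1493, 2088, 969, 965, 3223]
Period 2:
Births: 969 × 0.256 = 248, 965 × 0.447 = 431 ⇒ total 679
Band 2: 1493 × 0.958 = 1430
Band 3: 2088 × 0.955 = 1994
Band 4: 969 × 0.93 = 901
Band 5: 965 × 0.953 + 3223 × 0.368 = 920 + 1186 = 2106
Net migration: Band 1 + 200 → 879; Band 2 + 220 → 1650; Band 3 + 100 → 2094; Band 4 + 100 → 1001; Band 5 + 227 → 2333
End of period: [879, 1650, 2094, 1001, 2333]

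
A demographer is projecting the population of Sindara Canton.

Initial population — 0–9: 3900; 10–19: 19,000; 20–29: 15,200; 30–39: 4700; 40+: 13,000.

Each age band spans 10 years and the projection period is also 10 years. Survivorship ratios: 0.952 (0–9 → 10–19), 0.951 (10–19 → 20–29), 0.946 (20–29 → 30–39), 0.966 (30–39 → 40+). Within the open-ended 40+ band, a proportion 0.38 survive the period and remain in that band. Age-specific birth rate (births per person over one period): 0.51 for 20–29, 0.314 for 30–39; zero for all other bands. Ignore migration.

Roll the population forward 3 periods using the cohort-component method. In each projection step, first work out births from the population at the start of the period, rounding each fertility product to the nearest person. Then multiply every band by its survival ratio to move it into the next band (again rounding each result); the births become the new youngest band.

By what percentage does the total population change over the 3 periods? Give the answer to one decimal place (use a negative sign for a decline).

Period 1:
Births: 15200 * 0.51 = 7752  |  4700 * 0.314 = 1476 → 9228
10–19: 3900 * 0.952 = 3713
20–29: 19000 * 0.951 = 18069
30–39: 15200 * 0.946 = 14379
40+: 4700 * 0.966 + 13000 * 0.38 = 4540 + 4940 = 9480
End of period: [9228, 3713, 18069, 14379, 9480]
Period 2:
Births: 18069 * 0.51 = 9215  |  14379 * 0.314 = 4515 → 13730
10–19: 9228 * 0.952 = 8785
20–29: 3713 * 0.951 = 3531
30–39: 18069 * 0.946 = 17093
40+: 14379 * 0.966 + 9480 * 0.38 = 13890 + 3602 = 17492
End of period: [13730, 8785, 3531, 17093, 17492]
Period 3:
Births: 3531 * 0.51 = 1801  |  17093 * 0.314 = 5367 → 7168
10–19: 13730 * 0.952 = 13071
20–29: 8785 * 0.951 = 8355
30–39: 3531 * 0.946 = 3340
40+: 17093 * 0.966 + 17492 * 0.38 = 16512 + 6647 = 23159
End of period: [7168, 13071, 8355, 3340, 23159]
Total: 55800 → 55093; change = -707; percentage change = -1.3%

-1.3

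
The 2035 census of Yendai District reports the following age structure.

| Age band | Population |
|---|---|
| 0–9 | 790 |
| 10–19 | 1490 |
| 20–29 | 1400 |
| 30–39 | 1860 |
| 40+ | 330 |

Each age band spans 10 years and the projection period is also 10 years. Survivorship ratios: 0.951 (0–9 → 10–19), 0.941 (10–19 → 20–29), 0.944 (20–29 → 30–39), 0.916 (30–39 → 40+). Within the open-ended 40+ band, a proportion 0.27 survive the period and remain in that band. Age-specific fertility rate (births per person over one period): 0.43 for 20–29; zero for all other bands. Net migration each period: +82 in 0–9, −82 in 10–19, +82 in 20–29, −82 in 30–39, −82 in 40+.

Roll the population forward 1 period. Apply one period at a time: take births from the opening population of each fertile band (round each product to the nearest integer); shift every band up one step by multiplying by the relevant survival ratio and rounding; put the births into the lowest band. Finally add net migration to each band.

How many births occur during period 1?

602

Call the bands 1 to 5, youngest first.
Period 1.
Births: 1400 × 0.43 = 602
Band 2: 790 × 0.951 = 751
Band 3: 1490 × 0.941 = 1402
Band 4: 1400 × 0.944 = 1322
Band 5: 1860 × 0.916 + 330 × 0.27 = 1704 + 89 = 1793
Net migration: Band 1 + 82 → 684; Band 2 − 82 → 669; Band 3 + 82 → 1484; Band 4 − 82 → 1240; Band 5 − 82 → 1711
→ [684, 669, 1484, 1240, 1711]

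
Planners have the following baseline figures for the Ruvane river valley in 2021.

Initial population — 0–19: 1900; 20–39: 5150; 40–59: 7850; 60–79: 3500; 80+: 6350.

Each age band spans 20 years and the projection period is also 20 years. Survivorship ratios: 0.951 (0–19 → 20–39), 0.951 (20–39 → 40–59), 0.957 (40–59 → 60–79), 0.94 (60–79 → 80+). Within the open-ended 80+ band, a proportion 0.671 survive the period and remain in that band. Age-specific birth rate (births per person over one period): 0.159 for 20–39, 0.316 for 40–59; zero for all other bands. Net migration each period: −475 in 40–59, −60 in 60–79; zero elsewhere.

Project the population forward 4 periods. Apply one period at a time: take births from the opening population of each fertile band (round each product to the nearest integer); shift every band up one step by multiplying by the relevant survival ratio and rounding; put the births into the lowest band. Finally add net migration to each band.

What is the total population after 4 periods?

14415

Call the groups 1 to 5, youngest first.
Period 1.
Births: 5150 × 0.159 = 819 ; 7850 × 0.316 = 2481 → total 3300
Group 2: 1900 × 0.951 = 1807
Group 3: 5150 × 0.951 = 4898
Group 4: 7850 × 0.957 = 7512
Group 5: 3500 × 0.94 + 6350 × 0.671 = 3290 + 4261 = 7551
Net migration: Group 3 − 475 → 4423; Group 4 − 60 → 7452
→ [3300, 1807, 4423, 7452, 7551]
Period 2.
Births: 1807 × 0.159 = 287 ; 4423 × 0.316 = 1398 → total 1685
Group 2: 3300 × 0.951 = 3138
Group 3: 1807 × 0.951 = 1718
Group 4: 4423 × 0.957 = 4233
Group 5: 7452 × 0.94 + 7551 × 0.671 = 7005 + 5067 = 12072
Net migration: Group 3 − 475 → 1243; Group 4 − 60 → 4173
→ [1685, 3138, 1243, 4173, 12072]
Period 3.
Births: 3138 × 0.159 = 499 ; 1243 × 0.316 = 393 → total 892
Group 2: 1685 × 0.951 = 1602
Group 3: 3138 × 0.951 = 2984
Group 4: 1243 × 0.957 = 1190
Group 5: 4173 × 0.94 + 12072 × 0.671 = 3923 + 8100 = 12023
Net migration: Group 3 − 475 → 2509; Group 4 − 60 → 1130
→ [892, 1602, 2509, 1130, 12023]
Period 4.
Births: 1602 × 0.159 = 255 ; 2509 × 0.316 = 793 → total 1048
Group 2: 892 × 0.951 = 848
Group 3: 1602 × 0.951 = 1524
Group 4: 2509 × 0.957 = 2401
Group 5: 1130 × 0.94 + 12023 × 0.671 = 1062 + 8067 = 9129
Net migration: Group 3 − 475 → 1049; Group 4 − 60 → 2341
→ [1048, 848, 1049, 2341, 9129]
Total after period 4: 1048 + 848 + 1049 + 2341 + 9129 = 14415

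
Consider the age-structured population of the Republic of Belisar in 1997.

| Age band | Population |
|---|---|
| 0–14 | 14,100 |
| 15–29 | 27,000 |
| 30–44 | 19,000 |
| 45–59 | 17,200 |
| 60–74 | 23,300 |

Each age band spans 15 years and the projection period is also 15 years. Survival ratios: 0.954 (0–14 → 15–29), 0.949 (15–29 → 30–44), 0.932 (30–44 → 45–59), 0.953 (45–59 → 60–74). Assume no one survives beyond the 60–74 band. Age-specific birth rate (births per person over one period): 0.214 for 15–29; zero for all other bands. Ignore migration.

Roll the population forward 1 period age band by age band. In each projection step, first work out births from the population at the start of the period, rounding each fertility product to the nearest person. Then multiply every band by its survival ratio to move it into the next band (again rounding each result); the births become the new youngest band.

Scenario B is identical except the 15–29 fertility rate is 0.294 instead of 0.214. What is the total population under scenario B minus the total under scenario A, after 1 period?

2160

Numbering the groups 1..5 from youngest to oldest:
Period 1.
Births: 27000 * 0.214 = 5778
Group 2: 14100 * 0.954 = 13451
Group 3: 27000 * 0.949 = 25623
Group 4: 19000 * 0.932 = 17708
Group 5: 17200 * 0.953 = 16392
Population now: 0–14=5778, 15–29=13451, 30–44=25623, 45–59=17708, 60–74=16392
Scenario A total after 1 period: 78952
Scenario B projection —
Period 1.
Births: 27000 * 0.294 = 7938
Group 2: 14100 * 0.954 = 13451
Group 3: 27000 * 0.949 = 25623
Group 4: 19000 * 0.932 = 17708
Group 5: 17200 * 0.953 = 16392
Population now: 0–14=7938, 15–29=13451, 30–44=25623, 45–59=17708, 60–74=16392
Scenario B total after 1 period: 81112
Difference B − A = 81112 − 78952 = 2160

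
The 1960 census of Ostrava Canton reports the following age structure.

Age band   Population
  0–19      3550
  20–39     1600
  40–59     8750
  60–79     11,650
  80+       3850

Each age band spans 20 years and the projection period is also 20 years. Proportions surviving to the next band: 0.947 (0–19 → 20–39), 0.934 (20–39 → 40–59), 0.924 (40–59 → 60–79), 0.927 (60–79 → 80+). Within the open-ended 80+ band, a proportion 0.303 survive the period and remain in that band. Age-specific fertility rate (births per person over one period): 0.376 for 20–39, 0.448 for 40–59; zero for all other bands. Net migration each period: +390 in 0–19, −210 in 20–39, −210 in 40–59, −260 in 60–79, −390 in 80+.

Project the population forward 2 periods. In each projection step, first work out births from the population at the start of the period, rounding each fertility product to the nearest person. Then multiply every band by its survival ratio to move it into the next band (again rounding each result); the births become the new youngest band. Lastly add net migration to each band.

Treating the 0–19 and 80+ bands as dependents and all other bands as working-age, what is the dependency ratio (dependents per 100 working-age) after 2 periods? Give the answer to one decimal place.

154.6

Period 1:
Births: 1600 * 0.376 = 602  |  8750 * 0.448 = 3920 ⇒ total 4522
20–39: 3550 * 0.947 = 3362
40–59: 1600 * 0.934 = 1494
60–79: 8750 * 0.924 = 8085
80+: 11650 * 0.927 + 3850 * 0.303 = 10800 + 1167 = 11967
Net migration: 0–19 + 390 → 4912; 20–39 − 210 → 3152; 40–59 − 210 → 1284; 60–79 − 260 → 7825; 80+ − 390 → 11577
→ [4912, 3152, 1284, 7825, 11577]
Period 2:
Births: 3152 * 0.376 = 1185  |  1284 * 0.448 = 575 ⇒ total 1760
20–39: 4912 * 0.947 = 4652
40–59: 3152 * 0.934 = 2944
60–79: 1284 * 0.924 = 1186
80+: 7825 * 0.927 + 11577 * 0.303 = 7254 + 3508 = 10762
Net migration: 0–19 + 390 → 2150; 20–39 − 210 → 4442; 40–59 − 210 → 2734; 60–79 − 260 → 926; 80+ − 390 → 10372
→ [2150, 4442, 2734, 926, 10372]
Dependents (band 0–19 + band 80+) = 2150 + 10372 = 12522; working-age = 8102; ratio = 12522/8102 × 100 = 154.6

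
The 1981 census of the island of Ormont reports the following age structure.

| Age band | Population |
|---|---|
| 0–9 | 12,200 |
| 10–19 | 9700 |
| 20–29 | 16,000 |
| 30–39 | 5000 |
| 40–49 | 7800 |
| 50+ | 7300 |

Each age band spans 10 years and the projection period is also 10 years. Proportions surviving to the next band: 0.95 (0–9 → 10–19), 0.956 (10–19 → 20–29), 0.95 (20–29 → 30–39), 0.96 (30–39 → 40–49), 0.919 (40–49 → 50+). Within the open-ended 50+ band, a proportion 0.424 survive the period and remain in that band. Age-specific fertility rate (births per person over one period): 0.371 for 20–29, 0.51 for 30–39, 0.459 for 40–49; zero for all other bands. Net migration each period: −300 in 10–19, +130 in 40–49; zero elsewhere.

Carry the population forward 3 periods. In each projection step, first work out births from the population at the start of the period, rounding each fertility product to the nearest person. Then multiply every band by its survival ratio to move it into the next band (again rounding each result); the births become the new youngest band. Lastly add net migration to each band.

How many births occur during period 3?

[period 1]
Births: 16000 × 0.371 = 5936  |  5000 × 0.51 = 2550  |  7800 × 0.459 = 3580 → 12066
10–19: 12200 × 0.95 = 11590
20–29: 9700 × 0.956 = 9273
30–39: 16000 × 0.95 = 15200
40–49: 5000 × 0.96 = 4800
50+: 7800 × 0.919 + 7300 × 0.424 = 7168 + 3095 = 10263
Net migration: 10–19 − 300 → 11290; 40–49 + 130 → 4930
End of period: [12066, 11290, 9273, 15200, 4930, 10263]
[period 2]
Births: 9273 × 0.371 = 3440  |  15200 × 0.51 = 7752  |  4930 × 0.459 = 2263 → 13455
10–19: 12066 × 0.95 = 11463
20–29: 11290 × 0.956 = 10793
30–39: 9273 × 0.95 = 8809
40–49: 15200 × 0.96 = 14592
50+: 4930 × 0.919 + 10263 × 0.424 = 4531 + 4352 = 8883
Net migration: 10–19 − 300 → 11163; 40–49 + 130 → 14722
End of period: [13455, 11163, 10793, 8809, 14722, 8883]
[period 3]
Births: 10793 × 0.371 = 4004  |  8809 × 0.51 = 4493  |  14722 × 0.459 = 6757 → 15254
10–19: 13455 × 0.95 = 12782
20–29: 11163 × 0.956 = 10672
30–39: 10793 × 0.95 = 10253
40–49: 8809 × 0.96 = 8457
50+: 14722 × 0.919 + 8883 × 0.424 = 13530 + 3766 = 17296
Net migration: 10–19 − 300 → 12482; 40–49 + 130 → 8587
End of period: [15254, 12482, 10672, 10253, 8587, 17296]

15254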